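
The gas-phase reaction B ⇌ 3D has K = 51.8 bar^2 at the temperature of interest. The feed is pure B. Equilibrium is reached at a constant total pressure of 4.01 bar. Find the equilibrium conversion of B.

Let X = conversion of B (basis 1 mol B); extent of reaction ξ = X.
At extent ξ: n_B = 1 − X; n_D = 3X.
n_T = Σnᵢ = 1 + 2X.
Mole fractions y_i = n_i/n_T; K = p_D^3 / (p_B) with p_i = y_i·P.
Equating to 51.8 bar^2 and solving on 0 < X < 1: X = 0.612.

X = 0.612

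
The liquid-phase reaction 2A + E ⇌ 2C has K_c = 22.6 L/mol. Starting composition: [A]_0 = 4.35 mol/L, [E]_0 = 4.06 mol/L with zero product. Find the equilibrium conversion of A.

Let X = conversion of A; extent ξ = 4.35X/2 mol/L.
Concentrations: [A] = 4.35 − 4.35X; [E] = 4.06 − 2.17X; [C] = 4.35X.
K_c = [C]^2 / ([A]^2 [E]).
This equals 22.6 at X = 0.875 (the root in 0 < X < 1).

X = 0.875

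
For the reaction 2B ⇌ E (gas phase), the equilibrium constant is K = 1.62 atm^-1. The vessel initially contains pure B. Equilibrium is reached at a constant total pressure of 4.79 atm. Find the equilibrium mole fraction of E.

Take 1 mol B as basis and let X be its fractional conversion, so ξ = 0.5X.
Moles: n_B = 1 − X; n_E = 0.5X.
Summing: n_T = 1 − 0.5X.
With p_i = (n_i/n_T)P, K = p_E / (p_B^2).
Substituting and setting equal to 1.62 atm^-1 gives a polynomial in X; the root in (0,1) is X = 0.823.
Then n_E = 0.412, n_T = 0.588, so y_E = 0.700.

y_E = 0.700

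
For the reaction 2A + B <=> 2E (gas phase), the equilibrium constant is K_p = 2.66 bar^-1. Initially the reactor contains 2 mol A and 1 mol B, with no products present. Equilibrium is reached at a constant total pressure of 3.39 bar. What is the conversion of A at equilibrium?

Take 2 mol A as basis and let X be its fractional conversion, so ξ = X.
Species balance: n_A = 2 − 2X; n_B = 1 − X; n_E = 2X.
Summing: n_T = 3 − X.
y_i = n_i/n_T, p_i = y_i·P. K_p = p_E^2 / (p_A^2 p_B).
Setting this equal to 2.66 bar^-1 and taking the physical root (0 < X < 1) gives X = 0.560.

X = 0.560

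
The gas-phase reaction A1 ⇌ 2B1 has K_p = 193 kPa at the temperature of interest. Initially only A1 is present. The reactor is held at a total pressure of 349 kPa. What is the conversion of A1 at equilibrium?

X = 0.349

Basis: 1 mol A1 initially; let X = conversion of A1. Extent ξ = X.
Moles: n_A1 = 1 − X; n_B1 = 2X.
Total moles n_T = 1 + X.
y_i = n_i/n_T, p_i = y_i·P. K_p = p_B1^2 / (p_A1).
Equating to 193 kPa and solving on 0 < X < 1: X = 0.349.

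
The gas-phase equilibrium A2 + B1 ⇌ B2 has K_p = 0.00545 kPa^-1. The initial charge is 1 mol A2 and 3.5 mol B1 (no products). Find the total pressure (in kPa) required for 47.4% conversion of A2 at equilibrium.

Let X = conversion of A2 (basis 1 mol A2); extent of reaction ξ = X.
Moles: n_A2 = 1 − X; n_B1 = 3.5 − X; n_B2 = X.
Total moles n_T = 4.5 − X.
K_p = p_B2 / (p_A2 p_B1) with p_i = (n_i/n_T)·P.
At X = 0.474: the mole-fraction product g(X) = Π y_i^ν_i = 1.199. Since K_p = g(X)·P^{-1}, P = (g/K_p)^(1/1) = (1.199/0.00545)^(1/1) = 220 kPa.

P = 220 kPa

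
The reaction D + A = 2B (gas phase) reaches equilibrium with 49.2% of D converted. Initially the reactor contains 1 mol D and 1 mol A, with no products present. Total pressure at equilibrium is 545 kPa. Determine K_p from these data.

K_p = 3.75

Let X = conversion of D (basis 1 mol D); extent of reaction ξ = X.
Species balance: n_D = 1 − X; n_A = 1 − X; n_B = 2X.
Total moles n_T = 2 (Δν = 0, constant).
At X = 0.492: n_D = 0.508, n_A = 0.508, n_B = 0.984, n_T = 2.
p_i = (n_i/n_T)·P. K_p = p_B^2 / (p_D p_A) = 3.75.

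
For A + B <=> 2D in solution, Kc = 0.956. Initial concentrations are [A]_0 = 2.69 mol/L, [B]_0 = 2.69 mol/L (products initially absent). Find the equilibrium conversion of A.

Let X = conversion of A; extent ξ = 2.69·X mol/L.
Concentrations: [A] = 2.69 − 2.69X; [B] = 2.69 − 2.69X; [D] = 5.38X.
Kc = [D]^2 / ([A] [B]).
Equating to 0.956: the physical root is X = 0.328.

X = 0.328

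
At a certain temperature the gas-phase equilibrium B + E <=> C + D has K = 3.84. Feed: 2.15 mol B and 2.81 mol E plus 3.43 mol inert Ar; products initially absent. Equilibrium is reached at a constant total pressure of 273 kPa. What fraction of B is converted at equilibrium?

Let X = conversion of B (basis 2.15 mol B); extent of reaction ξ = 2.15X.
Moles: n_B = 2.15 − 2.15X; n_E = 2.81 − 2.15X; n_C = 2.15X; n_D = 2.15X; n_I = 3.43 (inert).
Since Δν = 0, n_T = 8.39 throughout.
Mole fractions y_i = n_i/n_T; K = p_C p_D / (p_B p_E) with p_i = y_i·P.
Equating to 3.84 and solving on 0 < X < 1: X = 0.744.

X = 0.744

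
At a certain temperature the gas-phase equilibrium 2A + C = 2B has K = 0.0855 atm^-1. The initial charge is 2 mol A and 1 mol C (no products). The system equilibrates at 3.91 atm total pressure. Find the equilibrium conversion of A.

Let X = conversion of A (basis 2 mol A); extent of reaction ξ = X.
At extent ξ: n_A = 2 − 2X; n_C = 1 − X; n_B = 2X.
Summing: n_T = 3 − X.
Mole fractions y_i = n_i/n_T; K = p_B^2 / (p_A^2 p_C) with p_i = y_i·P.
Equating to 0.0855 atm^-1 and solving on 0 < X < 1: X = 0.233.

X = 0.233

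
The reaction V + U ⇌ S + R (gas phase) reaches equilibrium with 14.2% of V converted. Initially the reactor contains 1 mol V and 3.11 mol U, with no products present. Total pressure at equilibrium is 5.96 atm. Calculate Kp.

Basis: 1 mol V initially; let X = conversion of V. Extent ξ = X.
Mole table: n_V = 1 − X; n_U = 3.11 − X; n_S = X; n_R = X.
Since Δν = 0, n_T = 4.11 throughout.
At X = 0.142: n_V = 0.858, n_U = 2.97, n_S = 0.142, n_R = 0.142, n_T = 4.11.
p_i = (n_i/n_T)·P. Kp = p_S p_R / (p_V p_U) = 0.00792.

Kp = 0.00792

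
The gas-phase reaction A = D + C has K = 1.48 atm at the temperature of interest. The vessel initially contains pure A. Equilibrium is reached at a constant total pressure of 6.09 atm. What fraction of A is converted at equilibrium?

X = 0.442

Let X = conversion of A (basis 1 mol A); extent of reaction ξ = X.
Species balance: n_A = 1 − X; n_D = X; n_C = X.
n_T = Σnᵢ = 1 + X.
Mole fractions y_i = n_i/n_T; K = p_D p_C / (p_A) with p_i = y_i·P.
This yields a degree-2 equation in X; solving on (0,1), X = 0.442.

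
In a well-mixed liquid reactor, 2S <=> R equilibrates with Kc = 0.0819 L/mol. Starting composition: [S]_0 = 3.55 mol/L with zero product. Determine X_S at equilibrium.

Let X = conversion of S; extent ξ = 3.55X/2 mol/L.
Concentrations: [S] = 3.55 − 3.55X; [R] = 1.77X.
Kc = [R] / ([S]^2).
Equating to 0.0819 L/mol: the physical root is X = 0.292.

X = 0.292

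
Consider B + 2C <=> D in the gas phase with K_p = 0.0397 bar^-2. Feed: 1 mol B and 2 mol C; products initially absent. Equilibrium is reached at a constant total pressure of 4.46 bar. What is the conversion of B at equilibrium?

Basis: 1 mol B initially; let X = conversion of B. Extent ξ = X.
At extent ξ: n_B = 1 − X; n_C = 2 − 2X; n_D = X.
Total moles n_T = 3 − 2X.
y_i = n_i/n_T, p_i = y_i·P. K_p = p_D / (p_B p_C^2).
Equating to 0.0397 bar^-2 and solving on 0 < X < 1: X = 0.226.

X = 0.226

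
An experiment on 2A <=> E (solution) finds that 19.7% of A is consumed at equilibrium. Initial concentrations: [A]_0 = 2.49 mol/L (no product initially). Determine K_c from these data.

Let X = conversion of A.
Concentrations: [A] = 2.49 − 2.49X; [E] = 1.25X.
At X = 0.197: [A] = 2, [E] = 0.245.
K_c = [E] / ([A]^2) = 0.0613 L/mol.

K_c = 0.0613 L/mol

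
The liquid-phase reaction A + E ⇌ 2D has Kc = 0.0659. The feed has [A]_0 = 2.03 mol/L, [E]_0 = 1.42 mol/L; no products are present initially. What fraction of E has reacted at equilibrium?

Let X = conversion of E; extent ξ = 1.42·X mol/L.
Concentrations: [A] = 2.03 − 1.42X; [E] = 1.42 − 1.42X; [D] = 2.84X.
Kc = [D]^2 / ([A] [E]).
Equating to 0.0659: the physical root is X = 0.136.

X = 0.136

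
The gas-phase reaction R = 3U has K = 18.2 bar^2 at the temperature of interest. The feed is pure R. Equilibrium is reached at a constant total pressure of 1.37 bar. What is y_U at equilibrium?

y_U = 0.920

Basis: 1 mol R initially; let X = conversion of R. Extent ξ = X.
Species balance: n_R = 1 − X; n_U = 3X.
Total moles n_T = 1 + 2X.
With p_i = (n_i/n_T)P, K = p_U^3 / (p_R).
Substituting and setting equal to 18.2 bar^2 gives a polynomial in X; the root in (0,1) is X = 0.793.
Then n_U = 2.38, n_T = 2.59, so y_U = 0.920.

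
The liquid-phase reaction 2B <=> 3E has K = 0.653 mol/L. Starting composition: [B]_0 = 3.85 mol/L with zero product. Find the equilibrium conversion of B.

Let X = conversion of B; extent ξ = 3.85X/2 mol/L.
Concentrations: [B] = 3.85 − 3.85X; [E] = 5.78X.
K = [E]^3 / ([B]^2).
This equals 0.653 at X = 0.293 (the root in 0 < X < 1).

X = 0.293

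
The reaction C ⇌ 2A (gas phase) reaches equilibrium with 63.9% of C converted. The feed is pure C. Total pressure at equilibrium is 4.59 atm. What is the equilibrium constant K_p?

Take 1 mol C as basis and let X be its fractional conversion, so ξ = X.
Moles: n_C = 1 − X; n_A = 2X.
Summing: n_T = 1 + X.
At X = 0.639: n_C = 0.361, n_A = 1.28, n_T = 1.64.
p_i = (n_i/n_T)·P. K_p = p_A^2 / (p_C) = 12.7 atm.

K_p = 12.7 atm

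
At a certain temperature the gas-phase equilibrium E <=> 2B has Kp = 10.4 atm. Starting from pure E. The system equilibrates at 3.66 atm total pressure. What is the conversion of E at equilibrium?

X = 0.644

Let X = conversion of E (basis 1 mol E); extent of reaction ξ = X.
Moles: n_E = 1 − X; n_B = 2X.
Summing: n_T = 1 + X.
y_i = n_i/n_T, p_i = y_i·P. Kp = p_B^2 / (p_E).
This yields a degree-2 equation in X; solving on (0,1), X = 0.644.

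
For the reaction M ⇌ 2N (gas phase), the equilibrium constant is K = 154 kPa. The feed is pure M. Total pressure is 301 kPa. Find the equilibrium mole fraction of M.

y_M = 0.496

Let X = conversion of M (basis 1 mol M); extent of reaction ξ = X.
Species balance: n_M = 1 − X; n_N = 2X.
Total moles n_T = 1 + X.
With p_i = (n_i/n_T)P, K = p_N^2 / (p_M).
Setting this equal to 154 kPa and taking the physical root (0 < X < 1) gives X = 0.337.
Then n_M = 0.663, n_T = 1.34, so y_M = 0.496.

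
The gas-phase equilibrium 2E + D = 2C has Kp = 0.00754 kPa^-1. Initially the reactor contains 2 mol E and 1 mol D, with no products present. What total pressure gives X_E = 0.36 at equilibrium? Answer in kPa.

P = 173 kPa

Let X = conversion of E (basis 2 mol E); extent of reaction ξ = X.
At extent ξ: n_E = 2 − 2X; n_D = 1 − X; n_C = 2X.
n_T = Σnᵢ = 3 − X.
Kp = p_C^2 / (p_E^2 p_D) with p_i = (n_i/n_T)·P.
At X = 0.36: the mole-fraction product g(X) = Π y_i^ν_i = 1.305. Since Kp = g(X)·P^{-1}, P = (g/Kp)^(1/1) = (1.305/0.00754)^(1/1) = 173 kPa.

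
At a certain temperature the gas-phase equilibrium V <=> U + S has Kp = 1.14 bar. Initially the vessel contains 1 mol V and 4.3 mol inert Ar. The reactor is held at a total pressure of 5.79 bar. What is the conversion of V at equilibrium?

X = 0.645

Basis: 1 mol V initially; let X = conversion of V. Extent ξ = X.
At extent ξ: n_V = 1 − X; n_U = X; n_S = X; n_I = 4.3 (inert).
n_T = Σnᵢ = 5.3 + X.
With p_i = (n_i/n_T)P, Kp = p_U p_S / (p_V).
Equating to 1.14 bar and solving on 0 < X < 1: X = 0.645.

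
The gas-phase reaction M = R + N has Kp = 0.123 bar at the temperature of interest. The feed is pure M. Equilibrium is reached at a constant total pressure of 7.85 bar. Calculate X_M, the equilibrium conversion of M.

Take 1 mol M as basis and let X be its fractional conversion, so ξ = X.
At extent ξ: n_M = 1 − X; n_R = X; n_N = X.
Total moles n_T = 1 + X.
y_i = n_i/n_T, p_i = y_i·P. Kp = p_R p_N / (p_M).
This yields a degree-2 equation in X; solving on (0,1), X = 0.124.

X = 0.124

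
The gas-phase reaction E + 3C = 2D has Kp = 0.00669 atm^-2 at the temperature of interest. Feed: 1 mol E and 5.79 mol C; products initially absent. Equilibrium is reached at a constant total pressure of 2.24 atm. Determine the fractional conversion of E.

Basis: 1 mol E initially; let X = conversion of E. Extent ξ = X.
Species balance: n_E = 1 − X; n_C = 5.79 − 3X; n_D = 2X.
Total moles n_T = 6.79 − 2X.
Mole fractions y_i = n_i/n_T; Kp = p_D^2 / (p_E p_C^3) with p_i = y_i·P.
Equating to 0.00669 atm^-2 and solving on 0 < X < 1: X = 0.159.

X = 0.159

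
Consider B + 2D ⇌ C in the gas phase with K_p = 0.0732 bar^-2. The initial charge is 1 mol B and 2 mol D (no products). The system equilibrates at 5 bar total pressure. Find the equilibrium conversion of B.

Let X = conversion of B (basis 1 mol B); extent of reaction ξ = X.
Moles: n_B = 1 − X; n_D = 2 − 2X; n_C = X.
Total moles n_T = 3 − 2X.
Mole fractions y_i = n_i/n_T; K_p = p_C / (p_B p_D^2) with p_i = y_i·P.
Substituting and setting equal to 0.0732 bar^-2 gives a polynomial in X; the root in (0,1) is X = 0.364.

X = 0.364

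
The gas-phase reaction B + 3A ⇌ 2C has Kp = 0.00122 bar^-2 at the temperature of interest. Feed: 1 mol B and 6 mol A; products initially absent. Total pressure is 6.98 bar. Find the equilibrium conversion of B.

Take 1 mol B as basis and let X be its fractional conversion, so ξ = X.
Mole table: n_B = 1 − X; n_A = 6 − 3X; n_C = 2X.
Summing: n_T = 7 − 2X.
Mole fractions y_i = n_i/n_T; Kp = p_C^2 / (p_B p_A^3) with p_i = y_i·P.
Setting this equal to 0.00122 bar^-2 and taking the physical root (0 < X < 1) gives X = 0.206.

X = 0.206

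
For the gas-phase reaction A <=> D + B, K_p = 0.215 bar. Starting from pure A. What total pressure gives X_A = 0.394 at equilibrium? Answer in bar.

P = 1.17 bar

Let X = conversion of A (basis 1 mol A); extent of reaction ξ = X.
Moles: n_A = 1 − X; n_D = X; n_B = X.
Summing: n_T = 1 + X.
K_p = p_D p_B / (p_A) with p_i = (n_i/n_T)·P.
At X = 0.394: the mole-fraction product g(X) = Π y_i^ν_i = 0.1838. Since K_p = g(X)·P^{1}, P = (K_p/g)^(1/1) = (0.215/0.1838)^(1/1) = 1.17 bar.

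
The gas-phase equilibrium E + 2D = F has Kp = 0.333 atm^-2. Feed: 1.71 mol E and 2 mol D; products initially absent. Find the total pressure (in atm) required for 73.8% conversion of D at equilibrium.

Basis: 2 mol D initially; let X = conversion of D. Extent ξ = X.
At extent ξ: n_E = 1.71 − X; n_D = 2 − 2X; n_F = X.
Summing: n_T = 3.71 − 2X.
Kp = p_F / (p_E p_D^2) with p_i = (n_i/n_T)·P.
At X = 0.738: the mole-fraction product g(X) = Π y_i^ν_i = 13.8. Since Kp = g(X)·P^{-2}, P = (g/Kp)^(1/2) = (13.8/0.333)^(1/2) = 6.44 atm.

P = 6.44 atm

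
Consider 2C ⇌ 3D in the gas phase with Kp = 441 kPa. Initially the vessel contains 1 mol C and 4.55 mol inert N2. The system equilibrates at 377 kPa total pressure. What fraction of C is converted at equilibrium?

Let X = conversion of C (basis 1 mol C); extent of reaction ξ = 0.5X.
Mole table: n_C = 1 − X; n_D = 1.5X; n_I = 4.55 (inert).
n_T = Σnᵢ = 5.55 + 0.5X.
Mole fractions y_i = n_i/n_T; Kp = p_D^3 / (p_C^2) with p_i = y_i·P.
Substituting and setting equal to 441 kPa gives a polynomial in X; the root in (0,1) is X = 0.641.

X = 0.641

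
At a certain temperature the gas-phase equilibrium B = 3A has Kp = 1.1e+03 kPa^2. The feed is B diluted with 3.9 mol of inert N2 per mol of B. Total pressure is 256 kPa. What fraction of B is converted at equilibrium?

Take 1 mol B as basis and let X be its fractional conversion, so ξ = X.
At extent ξ: n_B = 1 − X; n_A = 3X; n_I = 3.9 (inert).
Summing: n_T = 4.9 + 2X.
Mole fractions y_i = n_i/n_T; Kp = p_A^3 / (p_B) with p_i = y_i·P.
This yields a degree-3 equation in X; solving on (0,1), X = 0.239.

X = 0.239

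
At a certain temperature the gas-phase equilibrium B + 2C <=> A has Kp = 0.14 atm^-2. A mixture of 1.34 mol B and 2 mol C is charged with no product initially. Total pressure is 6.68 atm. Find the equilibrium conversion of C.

X = 0.612

Let X = conversion of C (basis 2 mol C); extent of reaction ξ = X.
Species balance: n_B = 1.34 − X; n_C = 2 − 2X; n_A = X.
Summing: n_T = 3.34 − 2X.
With p_i = (n_i/n_T)P, Kp = p_A / (p_B p_C^2).
Equating to 0.14 atm^-2 and solving on 0 < X < 1: X = 0.612.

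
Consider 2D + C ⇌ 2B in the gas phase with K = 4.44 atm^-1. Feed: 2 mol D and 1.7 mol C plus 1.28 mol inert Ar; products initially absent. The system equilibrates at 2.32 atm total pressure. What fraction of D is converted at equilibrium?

X = 0.615

Let X = conversion of D (basis 2 mol D); extent of reaction ξ = X.
Species balance: n_D = 2 − 2X; n_C = 1.7 − X; n_B = 2X; n_I = 1.28 (inert).
Total moles n_T = 4.98 − X.
y_i = n_i/n_T, p_i = y_i·P. K = p_B^2 / (p_D^2 p_C).
Equating to 4.44 atm^-1 and solving on 0 < X < 1: X = 0.615.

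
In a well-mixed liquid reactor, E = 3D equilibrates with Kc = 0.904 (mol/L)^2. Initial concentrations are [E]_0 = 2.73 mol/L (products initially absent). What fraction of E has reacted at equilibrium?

Let X = conversion of E; extent ξ = 2.73·X mol/L.
Concentrations: [E] = 2.73 − 2.73X; [D] = 8.19X.
Kc = [D]^3 / ([E]).
This equals 0.904 at X = 0.156 (the root in 0 < X < 1).

X = 0.156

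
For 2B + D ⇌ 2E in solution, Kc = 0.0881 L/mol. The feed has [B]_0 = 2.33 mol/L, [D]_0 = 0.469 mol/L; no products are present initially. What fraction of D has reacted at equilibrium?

X = 0.350

Let X = conversion of D; extent ξ = 0.469·X mol/L.
Concentrations: [B] = 2.33 − 0.938X; [D] = 0.469 − 0.469X; [E] = 0.938X.
Kc = [E]^2 / ([B]^2 [D]).
This equals 0.0881 at X = 0.350 (the root in 0 < X < 1).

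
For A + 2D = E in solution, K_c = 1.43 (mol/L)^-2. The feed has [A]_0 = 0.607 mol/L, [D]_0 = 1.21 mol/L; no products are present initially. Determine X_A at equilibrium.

X = 0.416

Let X = conversion of A; extent ξ = 0.607·X mol/L.
Concentrations: [A] = 0.607 − 0.607X; [D] = 1.21 − 1.21X; [E] = 0.607X.
K_c = [E] / ([A] [D]^2).
Solving K_c = 1.43 for X ∈ (0,1): X = 0.416.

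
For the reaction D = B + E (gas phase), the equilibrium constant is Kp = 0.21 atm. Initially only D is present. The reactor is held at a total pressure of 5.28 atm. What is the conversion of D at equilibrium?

Take 1 mol D as basis and let X be its fractional conversion, so ξ = X.
Mole table: n_D = 1 − X; n_B = X; n_E = X.
n_T = Σnᵢ = 1 + X.
With p_i = (n_i/n_T)P, Kp = p_B p_E / (p_D).
This yields a degree-2 equation in X; solving on (0,1), X = 0.196.

X = 0.196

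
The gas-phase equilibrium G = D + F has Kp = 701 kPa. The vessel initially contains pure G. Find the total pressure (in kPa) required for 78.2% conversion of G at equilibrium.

P = 445 kPa

Basis: 1 mol G initially; let X = conversion of G. Extent ξ = X.
Mole table: n_G = 1 − X; n_D = X; n_F = X.
n_T = Σnᵢ = 1 + X.
Kp = p_D p_F / (p_G) with p_i = (n_i/n_T)·P.
At X = 0.782: the mole-fraction product g(X) = Π y_i^ν_i = 1.574. Since Kp = g(X)·P^{1}, P = (Kp/g)^(1/1) = (701/1.574)^(1/1) = 445 kPa.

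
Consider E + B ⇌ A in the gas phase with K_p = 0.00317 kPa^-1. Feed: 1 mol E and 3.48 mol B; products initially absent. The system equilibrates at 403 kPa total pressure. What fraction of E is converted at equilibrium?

Let X = conversion of E (basis 1 mol E); extent of reaction ξ = X.
Species balance: n_E = 1 − X; n_B = 3.48 − X; n_A = X.
Summing: n_T = 4.48 − X.
With p_i = (n_i/n_T)P, K_p = p_A / (p_E p_B).
Setting this equal to 0.00317 kPa^-1 and taking the physical root (0 < X < 1) gives X = 0.489.

X = 0.489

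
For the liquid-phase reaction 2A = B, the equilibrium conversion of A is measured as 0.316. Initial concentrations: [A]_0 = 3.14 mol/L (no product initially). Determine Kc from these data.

Let X = conversion of A.
Concentrations: [A] = 3.14 − 3.14X; [B] = 1.57X.
At X = 0.316: [A] = 2.15, [B] = 0.496.
Kc = [B] / ([A]^2) = 0.108 L/mol.

Kc = 0.108 L/mol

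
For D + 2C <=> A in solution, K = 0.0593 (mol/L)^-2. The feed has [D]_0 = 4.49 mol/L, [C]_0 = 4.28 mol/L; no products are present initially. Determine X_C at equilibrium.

Let X = conversion of C; extent ξ = 4.28X/2 mol/L.
Concentrations: [D] = 4.49 − 2.14X; [C] = 4.28 − 4.28X; [A] = 2.14X.
K = [A] / ([D] [C]^2).
Solving K = 0.0593 for X ∈ (0,1): X = 0.478.

X = 0.478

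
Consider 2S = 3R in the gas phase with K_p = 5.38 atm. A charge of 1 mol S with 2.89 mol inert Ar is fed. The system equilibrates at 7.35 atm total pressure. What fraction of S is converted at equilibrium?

Take 1 mol S as basis and let X be its fractional conversion, so ξ = 0.5X.
Mole table: n_S = 1 − X; n_R = 1.5X; n_I = 2.89 (inert).
Total moles n_T = 3.89 + 0.5X.
With p_i = (n_i/n_T)P, K_p = p_R^3 / (p_S^2).
Substituting and setting equal to 5.38 atm gives a polynomial in X; the root in (0,1) is X = 0.560.

X = 0.560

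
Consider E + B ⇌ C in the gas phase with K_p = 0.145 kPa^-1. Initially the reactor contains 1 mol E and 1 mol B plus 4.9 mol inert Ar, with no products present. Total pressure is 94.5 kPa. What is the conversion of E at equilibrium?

Take 1 mol E as basis and let X be its fractional conversion, so ξ = X.
Mole table: n_E = 1 − X; n_B = 1 − X; n_C = X; n_I = 4.9 (inert).
Summing: n_T = 6.9 − X.
y_i = n_i/n_T, p_i = y_i·P. K_p = p_C / (p_E p_B).
Substituting and setting equal to 0.145 kPa^-1 gives a polynomial in X; the root in (0,1) is X = 0.512.

X = 0.512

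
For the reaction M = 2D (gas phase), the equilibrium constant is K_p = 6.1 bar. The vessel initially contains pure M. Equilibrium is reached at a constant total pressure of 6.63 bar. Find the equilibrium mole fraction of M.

Take 1 mol M as basis and let X be its fractional conversion, so ξ = X.
At extent ξ: n_M = 1 − X; n_D = 2X.
Total moles n_T = 1 + X.
Mole fractions y_i = n_i/n_T; K_p = p_D^2 / (p_M) with p_i = y_i·P.
Setting this equal to 6.1 bar and taking the physical root (0 < X < 1) gives X = 0.432.
Then n_M = 0.568, n_T = 1.43, so y_M = 0.396.

y_M = 0.396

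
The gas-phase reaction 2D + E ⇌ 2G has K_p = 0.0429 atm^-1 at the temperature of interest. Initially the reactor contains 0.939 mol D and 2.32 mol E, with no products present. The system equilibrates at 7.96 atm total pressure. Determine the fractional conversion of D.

X = 0.328

Take 0.939 mol D as basis and let X be its fractional conversion, so ξ = 0.469X.
Mole table: n_D = 0.939 − 0.939X; n_E = 2.32 − 0.469X; n_G = 0.939X.
Total moles n_T = 3.26 − 0.469X.
Mole fractions y_i = n_i/n_T; K_p = p_G^2 / (p_D^2 p_E) with p_i = y_i·P.
Equating to 0.0429 atm^-1 and solving on 0 < X < 1: X = 0.328.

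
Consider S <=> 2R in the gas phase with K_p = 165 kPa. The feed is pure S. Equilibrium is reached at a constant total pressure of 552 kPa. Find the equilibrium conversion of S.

X = 0.264

Basis: 1 mol S initially; let X = conversion of S. Extent ξ = X.
At extent ξ: n_S = 1 − X; n_R = 2X.
Summing: n_T = 1 + X.
Mole fractions y_i = n_i/n_T; K_p = p_R^2 / (p_S) with p_i = y_i·P.
Equating to 165 kPa and solving on 0 < X < 1: X = 0.264.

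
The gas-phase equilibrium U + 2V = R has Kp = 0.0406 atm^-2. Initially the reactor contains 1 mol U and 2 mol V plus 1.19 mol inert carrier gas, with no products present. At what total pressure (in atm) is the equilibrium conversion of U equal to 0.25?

Basis: 1 mol U initially; let X = conversion of U. Extent ξ = X.
Mole table: n_U = 1 − X; n_V = 2 − 2X; n_R = X; n_I = 1.19 (inert).
Total moles n_T = 4.19 − 2X.
Kp = p_R / (p_U p_V^2) with p_i = (n_i/n_T)·P.
At X = 0.25: the mole-fraction product g(X) = Π y_i^ν_i = 2.017. Since Kp = g(X)·P^{-2}, P = (g/Kp)^(1/2) = (2.017/0.0406)^(1/2) = 7.05 atm.

P = 7.05 atm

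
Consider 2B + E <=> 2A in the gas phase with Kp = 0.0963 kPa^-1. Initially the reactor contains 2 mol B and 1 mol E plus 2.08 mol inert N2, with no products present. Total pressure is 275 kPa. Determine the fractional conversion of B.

X = 0.605

Basis: 2 mol B initially; let X = conversion of B. Extent ξ = X.
Species balance: n_B = 2 − 2X; n_E = 1 − X; n_A = 2X; n_I = 2.08 (inert).
Summing: n_T = 5.08 − X.
Mole fractions y_i = n_i/n_T; Kp = p_A^2 / (p_B^2 p_E) with p_i = y_i·P.
This yields a degree-3 equation in X; solving on (0,1), X = 0.605.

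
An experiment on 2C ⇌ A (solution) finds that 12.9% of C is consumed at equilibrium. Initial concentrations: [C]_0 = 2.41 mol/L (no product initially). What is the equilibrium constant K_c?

Let X = conversion of C.
Concentrations: [C] = 2.41 − 2.41X; [A] = 1.21X.
At X = 0.129: [C] = 2.1, [A] = 0.155.
K_c = [A] / ([C]^2) = 0.0353 L/mol.

K_c = 0.0353 L/mol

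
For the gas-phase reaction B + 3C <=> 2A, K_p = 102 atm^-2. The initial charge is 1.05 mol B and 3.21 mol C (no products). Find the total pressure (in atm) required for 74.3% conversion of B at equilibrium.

P = 0.99 atm

Take 1.05 mol B as basis and let X be its fractional conversion, so ξ = 1.05X.
Moles: n_B = 1.05 − 1.05X; n_C = 3.21 − 3.15X; n_A = 2.1X.
n_T = Σnᵢ = 4.26 − 2.1X.
K_p = p_A^2 / (p_B p_C^3) with p_i = (n_i/n_T)·P.
At X = 0.743: the mole-fraction product g(X) = Π y_i^ν_i = 100. Since K_p = g(X)·P^{-2}, P = (g/K_p)^(1/2) = (100/102)^(1/2) = 0.99 atm.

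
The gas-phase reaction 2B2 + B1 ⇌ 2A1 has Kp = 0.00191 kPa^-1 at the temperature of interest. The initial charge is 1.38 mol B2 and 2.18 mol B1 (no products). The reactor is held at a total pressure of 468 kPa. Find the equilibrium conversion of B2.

X = 0.418

Let X = conversion of B2 (basis 1.38 mol B2); extent of reaction ξ = 0.69X.
At extent ξ: n_B2 = 1.38 − 1.38X; n_B1 = 2.18 − 0.69X; n_A1 = 1.38X.
Summing: n_T = 3.56 − 0.69X.
y_i = n_i/n_T, p_i = y_i·P. Kp = p_A1^2 / (p_B2^2 p_B1).
Setting this equal to 0.00191 kPa^-1 and taking the physical root (0 < X < 1) gives X = 0.418.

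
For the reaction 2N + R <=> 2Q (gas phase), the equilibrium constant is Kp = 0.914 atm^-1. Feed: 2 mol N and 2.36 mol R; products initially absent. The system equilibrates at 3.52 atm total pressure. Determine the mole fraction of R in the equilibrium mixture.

y_R = 0.475

Let X = conversion of N (basis 2 mol N); extent of reaction ξ = X.
Species balance: n_N = 2 − 2X; n_R = 2.36 − X; n_Q = 2X.
Summing: n_T = 4.36 − X.
Mole fractions y_i = n_i/n_T; Kp = p_Q^2 / (p_N^2 p_R) with p_i = y_i·P.
This yields a degree-3 equation in X; solving on (0,1), X = 0.553.
Then n_R = 1.81, n_T = 3.81, so y_R = 0.475.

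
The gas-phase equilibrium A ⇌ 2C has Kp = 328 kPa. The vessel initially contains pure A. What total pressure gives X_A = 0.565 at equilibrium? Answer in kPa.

Let X = conversion of A (basis 1 mol A); extent of reaction ξ = X.
Moles: n_A = 1 − X; n_C = 2X.
n_T = Σnᵢ = 1 + X.
Kp = p_C^2 / (p_A) with p_i = (n_i/n_T)·P.
At X = 0.565: the mole-fraction product g(X) = Π y_i^ν_i = 1.876. Since Kp = g(X)·P^{1}, P = (Kp/g)^(1/1) = (328/1.876)^(1/1) = 175 kPa.

P = 175 kPa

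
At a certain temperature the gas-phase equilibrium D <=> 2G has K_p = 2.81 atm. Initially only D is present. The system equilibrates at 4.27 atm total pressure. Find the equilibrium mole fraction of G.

y_G = 0.546

Basis: 1 mol D initially; let X = conversion of D. Extent ξ = X.
Mole table: n_D = 1 − X; n_G = 2X.
Total moles n_T = 1 + X.
Mole fractions y_i = n_i/n_T; K_p = p_G^2 / (p_D) with p_i = y_i·P.
Setting this equal to 2.81 atm and taking the physical root (0 < X < 1) gives X = 0.376.
Then n_G = 0.752, n_T = 1.38, so y_G = 0.546.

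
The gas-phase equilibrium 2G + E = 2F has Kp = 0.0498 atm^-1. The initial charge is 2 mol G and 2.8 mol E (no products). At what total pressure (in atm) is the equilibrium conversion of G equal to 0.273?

Let X = conversion of G (basis 2 mol G); extent of reaction ξ = X.
Species balance: n_G = 2 − 2X; n_E = 2.8 − X; n_F = 2X.
Summing: n_T = 4.8 − X.
Kp = p_F^2 / (p_G^2 p_E) with p_i = (n_i/n_T)·P.
At X = 0.273: the mole-fraction product g(X) = Π y_i^ν_i = 0.2526. Since Kp = g(X)·P^{-1}, P = (g/Kp)^(1/1) = (0.2526/0.0498)^(1/1) = 5.07 atm.

P = 5.07 atm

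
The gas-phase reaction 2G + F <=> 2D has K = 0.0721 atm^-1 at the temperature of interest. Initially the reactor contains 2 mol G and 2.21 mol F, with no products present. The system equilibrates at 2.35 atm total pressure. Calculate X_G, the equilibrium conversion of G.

Let X = conversion of G (basis 2 mol G); extent of reaction ξ = X.
Moles: n_G = 2 − 2X; n_F = 2.21 − X; n_D = 2X.
Total moles n_T = 4.21 − X.
With p_i = (n_i/n_T)P, K = p_D^2 / (p_G^2 p_F).
Substituting and setting equal to 0.0721 atm^-1 gives a polynomial in X; the root in (0,1) is X = 0.225.

X = 0.225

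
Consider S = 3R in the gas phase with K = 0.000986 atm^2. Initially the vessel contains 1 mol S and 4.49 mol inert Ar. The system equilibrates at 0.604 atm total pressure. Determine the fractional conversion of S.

Take 1 mol S as basis and let X be its fractional conversion, so ξ = X.
At extent ξ: n_S = 1 − X; n_R = 3X; n_I = 4.49 (inert).
Summing: n_T = 5.49 + 2X.
y_i = n_i/n_T, p_i = y_i·P. K = p_R^3 / (p_S).
This yields a degree-3 equation in X; solving on (0,1), X = 0.142.

X = 0.142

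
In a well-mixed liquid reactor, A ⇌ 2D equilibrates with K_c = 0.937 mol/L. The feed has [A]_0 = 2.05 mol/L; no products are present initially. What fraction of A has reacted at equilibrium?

X = 0.286

Let X = conversion of A; extent ξ = 2.05·X mol/L.
Concentrations: [A] = 2.05 − 2.05X; [D] = 4.1X.
K_c = [D]^2 / ([A]).
Equating to 0.937 mol/L: the physical root is X = 0.286.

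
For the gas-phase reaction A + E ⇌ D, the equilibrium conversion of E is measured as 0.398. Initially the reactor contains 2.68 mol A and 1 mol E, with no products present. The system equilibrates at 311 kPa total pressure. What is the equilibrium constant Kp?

Let X = conversion of E (basis 1 mol E); extent of reaction ξ = X.
Species balance: n_A = 2.68 − X; n_E = 1 − X; n_D = X.
Summing: n_T = 3.68 − X.
At X = 0.398: n_A = 2.28, n_E = 0.602, n_D = 0.398, n_T = 3.28.
p_i = (n_i/n_T)·P. Kp = p_D / (p_A p_E) = 0.00306 kPa^-1.

Kp = 0.00306 kPa^-1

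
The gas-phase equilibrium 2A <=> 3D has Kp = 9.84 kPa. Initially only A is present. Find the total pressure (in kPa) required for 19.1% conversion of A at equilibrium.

P = 300 kPa

Take 1 mol A as basis and let X be its fractional conversion, so ξ = 0.5X.
At extent ξ: n_A = 1 − X; n_D = 1.5X.
Summing: n_T = 1 + 0.5X.
Kp = p_D^3 / (p_A^2) with p_i = (n_i/n_T)·P.
At X = 0.191: the mole-fraction product g(X) = Π y_i^ν_i = 0.0328. Since Kp = g(X)·P^{1}, P = (Kp/g)^(1/1) = (9.84/0.0328)^(1/1) = 300 kPa.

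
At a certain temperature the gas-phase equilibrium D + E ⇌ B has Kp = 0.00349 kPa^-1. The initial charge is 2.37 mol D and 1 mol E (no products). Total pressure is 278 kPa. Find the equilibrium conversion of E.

X = 0.392

Let X = conversion of E (basis 1 mol E); extent of reaction ξ = X.
Mole table: n_D = 2.37 − X; n_E = 1 − X; n_B = X.
Total moles n_T = 3.37 − X.
Mole fractions y_i = n_i/n_T; Kp = p_B / (p_D p_E) with p_i = y_i·P.
Substituting and setting equal to 0.00349 kPa^-1 gives a polynomial in X; the root in (0,1) is X = 0.392.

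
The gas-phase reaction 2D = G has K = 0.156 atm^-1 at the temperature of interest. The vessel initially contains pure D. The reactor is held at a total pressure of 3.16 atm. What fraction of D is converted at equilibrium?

Basis: 1 mol D initially; let X = conversion of D. Extent ξ = 0.5X.
Species balance: n_D = 1 − X; n_G = 0.5X.
Total moles n_T = 1 − 0.5X.
With p_i = (n_i/n_T)P, K = p_G / (p_D^2).
This yields a degree-2 equation in X; solving on (0,1), X = 0.420.

X = 0.420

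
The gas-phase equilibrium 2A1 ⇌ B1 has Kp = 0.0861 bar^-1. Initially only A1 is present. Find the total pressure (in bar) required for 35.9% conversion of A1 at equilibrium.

P = 4.16 bar

Basis: 1 mol A1 initially; let X = conversion of A1. Extent ξ = 0.5X.
At extent ξ: n_A1 = 1 − X; n_B1 = 0.5X.
Total moles n_T = 1 − 0.5X.
Kp = p_B1 / (p_A1^2) with p_i = (n_i/n_T)·P.
At X = 0.359: the mole-fraction product g(X) = Π y_i^ν_i = 0.3584. Since Kp = g(X)·P^{-1}, P = (g/Kp)^(1/1) = (0.3584/0.0861)^(1/1) = 4.16 bar.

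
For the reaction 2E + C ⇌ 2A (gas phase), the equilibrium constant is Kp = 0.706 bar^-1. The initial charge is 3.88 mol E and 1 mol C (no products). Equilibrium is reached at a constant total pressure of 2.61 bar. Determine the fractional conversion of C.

Basis: 1 mol C initially; let X = conversion of C. Extent ξ = X.
Moles: n_E = 3.88 − 2X; n_C = 1 − X; n_A = 2X.
n_T = Σnᵢ = 4.88 − X.
y_i = n_i/n_T, p_i = y_i·P. Kp = p_A^2 / (p_E^2 p_C).
This yields a degree-3 equation in X; solving on (0,1), X = 0.579.

X = 0.579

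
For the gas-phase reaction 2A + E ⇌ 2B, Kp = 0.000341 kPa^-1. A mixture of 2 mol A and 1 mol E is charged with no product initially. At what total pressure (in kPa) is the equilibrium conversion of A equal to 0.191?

P = 568 kPa

Basis: 2 mol A initially; let X = conversion of A. Extent ξ = X.
At extent ξ: n_A = 2 − 2X; n_E = 1 − X; n_B = 2X.
n_T = Σnᵢ = 3 − X.
Kp = p_B^2 / (p_A^2 p_E) with p_i = (n_i/n_T)·P.
At X = 0.191: the mole-fraction product g(X) = Π y_i^ν_i = 0.1935. Since Kp = g(X)·P^{-1}, P = (g/Kp)^(1/1) = (0.1935/0.000341)^(1/1) = 568 kPa.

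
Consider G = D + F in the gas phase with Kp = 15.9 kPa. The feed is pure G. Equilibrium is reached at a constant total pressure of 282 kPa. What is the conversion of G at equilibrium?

Basis: 1 mol G initially; let X = conversion of G. Extent ξ = X.
Mole table: n_G = 1 − X; n_D = X; n_F = X.
n_T = Σnᵢ = 1 + X.
Mole fractions y_i = n_i/n_T; Kp = p_D p_F / (p_G) with p_i = y_i·P.
Substituting and setting equal to 15.9 kPa gives a polynomial in X; the root in (0,1) is X = 0.231.

X = 0.231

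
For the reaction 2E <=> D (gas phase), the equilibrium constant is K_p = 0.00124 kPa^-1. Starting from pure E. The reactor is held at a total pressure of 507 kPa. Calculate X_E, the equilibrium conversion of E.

X = 0.467

Take 1 mol E as basis and let X be its fractional conversion, so ξ = 0.5X.
Moles: n_E = 1 − X; n_D = 0.5X.
Summing: n_T = 1 − 0.5X.
Mole fractions y_i = n_i/n_T; K_p = p_D / (p_E^2) with p_i = y_i·P.
Equating to 0.00124 kPa^-1 and solving on 0 < X < 1: X = 0.467.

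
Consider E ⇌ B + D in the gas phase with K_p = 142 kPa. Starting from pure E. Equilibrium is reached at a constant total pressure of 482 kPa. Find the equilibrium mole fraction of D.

y_D = 0.323

Basis: 1 mol E initially; let X = conversion of E. Extent ξ = X.
Mole table: n_E = 1 − X; n_B = X; n_D = X.
Total moles n_T = 1 + X.
y_i = n_i/n_T, p_i = y_i·P. K_p = p_B p_D / (p_E).
This yields a degree-2 equation in X; solving on (0,1), X = 0.477.
Then n_D = 0.477, n_T = 1.48, so y_D = 0.323.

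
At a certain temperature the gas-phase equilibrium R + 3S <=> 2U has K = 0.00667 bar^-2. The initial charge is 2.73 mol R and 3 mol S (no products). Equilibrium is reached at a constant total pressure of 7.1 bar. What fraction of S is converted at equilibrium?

Basis: 3 mol S initially; let X = conversion of S. Extent ξ = X.
Mole table: n_R = 2.73 − X; n_S = 3 − 3X; n_U = 2X.
Total moles n_T = 5.73 − 2X.
With p_i = (n_i/n_T)P, K = p_U^2 / (p_R p_S^3).
Substituting and setting equal to 0.00667 bar^-2 gives a polynomial in X; the root in (0,1) is X = 0.279.

X = 0.279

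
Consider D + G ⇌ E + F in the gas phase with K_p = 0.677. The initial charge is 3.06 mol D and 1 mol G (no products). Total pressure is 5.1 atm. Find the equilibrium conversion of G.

X = 0.697

Take 1 mol G as basis and let X be its fractional conversion, so ξ = X.
Moles: n_D = 3.06 − X; n_G = 1 − X; n_E = X; n_F = X.
n_T stays at 4.06 (no change in mole number).
y_i = n_i/n_T, p_i = y_i·P. K_p = p_E p_F / (p_D p_G).
Equating to 0.677 and solving on 0 < X < 1: X = 0.697.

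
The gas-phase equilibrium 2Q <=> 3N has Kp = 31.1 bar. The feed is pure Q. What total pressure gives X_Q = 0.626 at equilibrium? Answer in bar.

Basis: 1 mol Q initially; let X = conversion of Q. Extent ξ = 0.5X.
At extent ξ: n_Q = 1 − X; n_N = 1.5X.
Summing: n_T = 1 + 0.5X.
Kp = p_N^3 / (p_Q^2) with p_i = (n_i/n_T)·P.
At X = 0.626: the mole-fraction product g(X) = Π y_i^ν_i = 4.508. Since Kp = g(X)·P^{1}, P = (Kp/g)^(1/1) = (31.1/4.508)^(1/1) = 6.9 bar.

P = 6.9 bar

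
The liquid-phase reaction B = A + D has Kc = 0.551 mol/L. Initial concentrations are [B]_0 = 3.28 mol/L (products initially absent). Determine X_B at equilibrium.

Let X = conversion of B; extent ξ = 3.28·X mol/L.
Concentrations: [B] = 3.28 − 3.28X; [A] = 3.28X; [D] = 3.28X.
Kc = [A] [D] / ([B]).
Solving Kc = 0.551 for X ∈ (0,1): X = 0.334.

X = 0.334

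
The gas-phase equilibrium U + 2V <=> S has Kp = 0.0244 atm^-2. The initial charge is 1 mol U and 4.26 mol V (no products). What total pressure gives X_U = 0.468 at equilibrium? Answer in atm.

P = 7.81 atm

Take 1 mol U as basis and let X be its fractional conversion, so ξ = X.
At extent ξ: n_U = 1 − X; n_V = 4.26 − 2X; n_S = X.
Summing: n_T = 5.26 − 2X.
Kp = p_S / (p_U p_V^2) with p_i = (n_i/n_T)·P.
At X = 0.468: the mole-fraction product g(X) = Π y_i^ν_i = 1.489. Since Kp = g(X)·P^{-2}, P = (g/Kp)^(1/2) = (1.489/0.0244)^(1/2) = 7.81 atm.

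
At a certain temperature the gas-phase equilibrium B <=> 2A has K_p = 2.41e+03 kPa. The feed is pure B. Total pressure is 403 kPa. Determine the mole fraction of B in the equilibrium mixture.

y_B = 0.127

Let X = conversion of B (basis 1 mol B); extent of reaction ξ = X.
Moles: n_B = 1 − X; n_A = 2X.
Total moles n_T = 1 + X.
Mole fractions y_i = n_i/n_T; K_p = p_A^2 / (p_B) with p_i = y_i·P.
This yields a degree-2 equation in X; solving on (0,1), X = 0.774.
Then n_B = 0.226, n_T = 1.77, so y_B = 0.127.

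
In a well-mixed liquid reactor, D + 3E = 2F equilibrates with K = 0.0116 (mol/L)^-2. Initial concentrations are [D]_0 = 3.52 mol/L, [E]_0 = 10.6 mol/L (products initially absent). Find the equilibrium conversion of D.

X = 0.381

Let X = conversion of D; extent ξ = 3.52·X mol/L.
Concentrations: [D] = 3.52 − 3.52X; [E] = 10.6 − 10.6X; [F] = 7.04X.
K = [F]^2 / ([D] [E]^3).
Setting equal to 0.0116 and solving for X on (0,1) gives X = 0.381.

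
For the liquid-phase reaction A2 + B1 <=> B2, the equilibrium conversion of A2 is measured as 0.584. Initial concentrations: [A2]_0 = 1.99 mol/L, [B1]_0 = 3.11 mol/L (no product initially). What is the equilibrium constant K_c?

Let X = conversion of A2.
Concentrations: [A2] = 1.99 − 1.99X; [B1] = 3.11 − 1.99X; [B2] = 1.99X.
At X = 0.584: [A2] = 0.828, [B1] = 1.95, [B2] = 1.16.
K_c = [B2] / ([A2] [B1]) = 0.721 L/mol.

K_c = 0.721 L/mol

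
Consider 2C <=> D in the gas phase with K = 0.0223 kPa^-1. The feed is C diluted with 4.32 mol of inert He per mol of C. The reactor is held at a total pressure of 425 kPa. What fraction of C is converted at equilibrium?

X = 0.601

Basis: 1 mol C initially; let X = conversion of C. Extent ξ = 0.5X.
Moles: n_C = 1 − X; n_D = 0.5X; n_I = 4.32 (inert).
n_T = Σnᵢ = 5.32 − 0.5X.
Mole fractions y_i = n_i/n_T; K = p_D / (p_C^2) with p_i = y_i·P.
Equating to 0.0223 kPa^-1 and solving on 0 < X < 1: X = 0.601.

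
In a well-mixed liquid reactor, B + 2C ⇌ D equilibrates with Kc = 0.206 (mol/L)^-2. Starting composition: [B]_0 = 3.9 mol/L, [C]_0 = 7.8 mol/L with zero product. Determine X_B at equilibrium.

X = 0.631

Let X = conversion of B; extent ξ = 3.9·X mol/L.
Concentrations: [B] = 3.9 − 3.9X; [C] = 7.8 − 7.8X; [D] = 3.9X.
Kc = [D] / ([B] [C]^2).
Setting equal to 0.206 and solving for X on (0,1) gives X = 0.631.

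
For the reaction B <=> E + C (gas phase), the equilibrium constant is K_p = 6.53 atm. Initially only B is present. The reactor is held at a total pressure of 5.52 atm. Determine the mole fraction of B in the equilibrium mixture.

Let X = conversion of B (basis 1 mol B); extent of reaction ξ = X.
Moles: n_B = 1 − X; n_E = X; n_C = X.
n_T = Σnᵢ = 1 + X.
With p_i = (n_i/n_T)P, K_p = p_E p_C / (p_B).
This yields a degree-2 equation in X; solving on (0,1), X = 0.736.
Then n_B = 0.264, n_T = 1.74, so y_B = 0.152.

y_B = 0.152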